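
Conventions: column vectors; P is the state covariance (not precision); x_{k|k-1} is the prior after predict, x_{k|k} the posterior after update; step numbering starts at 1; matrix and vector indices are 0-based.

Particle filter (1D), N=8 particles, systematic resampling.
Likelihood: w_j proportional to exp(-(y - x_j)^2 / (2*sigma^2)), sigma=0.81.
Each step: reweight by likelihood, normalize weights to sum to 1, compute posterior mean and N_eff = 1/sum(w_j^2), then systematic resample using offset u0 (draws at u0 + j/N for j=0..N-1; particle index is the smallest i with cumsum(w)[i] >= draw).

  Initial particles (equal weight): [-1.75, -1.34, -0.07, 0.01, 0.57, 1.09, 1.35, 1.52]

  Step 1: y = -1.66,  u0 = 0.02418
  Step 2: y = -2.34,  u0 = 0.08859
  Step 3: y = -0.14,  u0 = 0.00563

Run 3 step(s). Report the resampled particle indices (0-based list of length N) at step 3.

resampled_idx = [0, 1, 3, 4, 5, 6, 6, 7]

step 1: w=[0.4495, 0.4183, 0.0659, 0.0540, 0.0102, 0.0014, 0.0005, 0.0002]  mean=-1.3430  Neff=2.6014  idx=[0, 0, 0, 0, 1, 1, 1, 2]
step 2: w=[0.1709, 0.1709, 0.1709, 0.1709, 0.1040, 0.1040, 0.1040, 0.0044]  mean=-1.6147  Neff=6.6979  idx=[0, 1, 1, 2, 3, 4, 5, 6]
step 3: w=[0.0818, 0.0818, 0.0818, 0.0818, 0.0818, 0.1969, 0.1969, 0.1969]  mean=-1.5078  Neff=6.6742  idx=[0, 1, 3, 4, 5, 6, 6, 7]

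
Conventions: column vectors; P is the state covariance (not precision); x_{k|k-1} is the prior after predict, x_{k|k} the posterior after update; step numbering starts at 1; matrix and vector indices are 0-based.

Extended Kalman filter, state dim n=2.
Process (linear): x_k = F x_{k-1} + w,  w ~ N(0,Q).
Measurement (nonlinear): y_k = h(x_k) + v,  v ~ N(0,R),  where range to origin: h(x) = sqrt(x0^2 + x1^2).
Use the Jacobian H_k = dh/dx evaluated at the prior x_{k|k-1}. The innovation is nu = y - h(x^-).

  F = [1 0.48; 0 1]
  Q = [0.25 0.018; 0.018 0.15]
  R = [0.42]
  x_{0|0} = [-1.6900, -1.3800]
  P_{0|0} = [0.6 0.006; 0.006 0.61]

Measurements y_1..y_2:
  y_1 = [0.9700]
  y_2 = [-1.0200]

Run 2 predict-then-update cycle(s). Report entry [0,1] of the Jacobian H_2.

step 1: x^-=[-2.3524, -1.3800]  P^-=[0.9963 0.3168; 0.3168 0.7600]  H_jac=[-0.8625 -0.5060]  S=[1.6323]  K=[-0.6247; -0.4030]  nu=[-1.7573]  x^+=[-1.2547, -0.6718]  P^+=[0.3594 -0.0941; -0.0941 0.4949]
step 2: x^-=[-1.5772, -0.6718]  P^-=[0.6331 0.1615; 0.1615 0.6449]  H_jac=[-0.9200 -0.3919]  S=[1.1713]  K=[-0.5513; -0.3426]  nu=[-2.7343]  x^+=[-0.0699, 0.2649]  P^+=[0.2771 -0.0598; -0.0598 0.5074]

H_jac[0,1] = -0.3919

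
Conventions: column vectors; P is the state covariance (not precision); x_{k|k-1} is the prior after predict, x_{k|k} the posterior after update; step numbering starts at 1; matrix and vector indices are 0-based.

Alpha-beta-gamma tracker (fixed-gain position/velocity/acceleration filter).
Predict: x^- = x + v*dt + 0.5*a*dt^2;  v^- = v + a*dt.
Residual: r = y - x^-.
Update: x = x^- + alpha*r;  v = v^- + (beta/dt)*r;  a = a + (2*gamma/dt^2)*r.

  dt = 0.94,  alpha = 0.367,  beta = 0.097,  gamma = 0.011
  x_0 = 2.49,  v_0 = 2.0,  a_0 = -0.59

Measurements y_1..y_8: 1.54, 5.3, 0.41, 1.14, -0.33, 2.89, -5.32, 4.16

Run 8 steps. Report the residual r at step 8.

resid = 11.0355

step 1: x_pred=4.1093  r=-2.5693  x^+=3.1664  v^+=1.1803  a^+=-0.6540
step 2: x_pred=3.9869  r=1.3131  x^+=4.4688  v^+=0.7010  a^+=-0.6213
step 3: x_pred=4.8533  r=-4.4433  x^+=3.2226  v^+=-0.3415  a^+=-0.7319
step 4: x_pred=2.5783  r=-1.4383  x^+=2.0504  v^+=-1.1779  a^+=-0.7677
step 5: x_pred=0.6040  r=-0.9340  x^+=0.2612  v^+=-1.9959  a^+=-0.7910
step 6: x_pred=-1.9644  r=4.8544  x^+=-0.1828  v^+=-2.2385  a^+=-0.6701
step 7: x_pred=-2.5831  r=-2.7369  x^+=-3.5875  v^+=-3.1508  a^+=-0.7383
step 8: x_pred=-6.8755  r=11.0355  x^+=-2.8255  v^+=-2.7060  a^+=-0.4635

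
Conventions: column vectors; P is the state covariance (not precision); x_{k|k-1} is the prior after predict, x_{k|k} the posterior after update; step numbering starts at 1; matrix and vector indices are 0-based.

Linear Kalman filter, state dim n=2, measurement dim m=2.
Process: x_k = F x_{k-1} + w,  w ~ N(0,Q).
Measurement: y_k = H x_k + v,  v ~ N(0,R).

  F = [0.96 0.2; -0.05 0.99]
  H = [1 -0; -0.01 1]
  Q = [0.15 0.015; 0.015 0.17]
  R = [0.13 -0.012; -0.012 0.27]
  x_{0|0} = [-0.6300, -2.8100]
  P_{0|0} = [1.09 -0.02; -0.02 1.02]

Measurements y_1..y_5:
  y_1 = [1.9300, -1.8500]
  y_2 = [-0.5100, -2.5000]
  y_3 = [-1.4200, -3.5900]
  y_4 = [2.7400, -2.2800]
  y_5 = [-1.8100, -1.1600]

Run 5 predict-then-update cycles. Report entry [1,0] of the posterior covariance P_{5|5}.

step 1: x^-=[-1.1668, -2.7504]  P^-=[1.1877 0.1458; 0.1458 1.1744]  S=[1.3177 0.1220; 0.1220 1.4416]  K=[0.8998 0.0168; 0.0356 0.8106]  nu=[3.0968, 0.8887]  x^+=[1.6346, -1.9196]  P^+=[0.1168 -0.0051; -0.0051 0.2184]
step 2: x^-=[1.1853, -1.9821]  P^-=[0.2644 0.0478; 0.0478 0.3848]  S=[0.3944 0.0332; 0.0332 0.6539]  K=[0.6674 0.0352; 0.0721 0.5841]  nu=[-1.6953, -0.5060]  x^+=[0.0360, -2.4000]  P^+=[0.0863 0.0024; 0.0024 0.1569]
step 3: x^-=[-0.4454, -2.3778]  P^-=[0.2368 0.0441; 0.0441 0.3237]  S=[0.3668 0.0298; 0.0298 0.5929]  K=[0.6424 0.0382; 0.0764 0.5415]  nu=[-0.9746, -1.2167]  x^+=[-1.1180, -3.1110]  P^+=[0.0831 0.0034; 0.0034 0.1453]
step 4: x^-=[-1.6955, -3.0240]  P^-=[0.2337 0.0430; 0.0430 0.3123]  S=[0.3637 0.0287; 0.0287 0.5815]  K=[0.6395 0.0384; 0.0763 0.5326]  nu=[4.4355, 0.7271]  x^+=[1.1690, -2.2985]  P^+=[0.0827 0.0035; 0.0035 0.1429]
step 5: x^-=[0.6625, -2.3339]  P^-=[0.2333 0.0426; 0.0426 0.3099]  S=[0.3633 0.0283; 0.0283 0.5791]  K=[0.6391 0.0384; 0.0760 0.5307]  nu=[-2.4725, 1.1805]  x^+=[-0.8725, -1.8953]  P^+=[0.0826 0.0035; 0.0035 0.1424]

P_post[1,0] = 0.0035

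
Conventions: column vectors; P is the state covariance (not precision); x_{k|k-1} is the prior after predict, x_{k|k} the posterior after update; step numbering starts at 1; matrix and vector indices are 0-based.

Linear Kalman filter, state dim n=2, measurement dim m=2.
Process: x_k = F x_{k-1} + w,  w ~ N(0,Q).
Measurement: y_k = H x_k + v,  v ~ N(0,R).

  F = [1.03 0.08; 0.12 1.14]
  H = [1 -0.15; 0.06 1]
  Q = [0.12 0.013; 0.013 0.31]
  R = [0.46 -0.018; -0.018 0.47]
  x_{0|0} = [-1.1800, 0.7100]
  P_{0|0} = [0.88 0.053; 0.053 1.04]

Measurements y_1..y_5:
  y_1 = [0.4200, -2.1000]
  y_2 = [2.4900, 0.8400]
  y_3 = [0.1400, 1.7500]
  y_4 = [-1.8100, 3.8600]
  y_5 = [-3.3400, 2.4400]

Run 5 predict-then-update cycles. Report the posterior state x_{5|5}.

x_post = [-1.0095, 2.7406]

step 1: x^-=[-1.1586, 0.6678]  P^-=[1.0690 0.2794; 0.2794 1.6888]  S=[1.4832 0.0697; 0.0697 2.1961]  K=[0.6862 0.1346; -0.0189 0.7772]  nu=[1.6788, -2.6983]  x^+=[-0.3700, -1.4611]  P^+=[0.3180 0.0319; 0.0319 0.3637]
step 2: x^-=[-0.4980, -1.7101]  P^-=[0.4649 0.1232; 0.1232 0.7960]  S=[0.9059 0.0126; 0.0126 1.2824]  K=[0.4913 0.1130; -0.0045 0.6265]  nu=[2.7315, 2.5800]  x^+=[1.1354, -0.1061]  P^+=[0.2285 0.0305; 0.0305 0.2927]
step 3: x^-=[1.1610, 0.0153]  P^-=[0.3694 0.1041; 0.1041 0.7020]  S=[0.8139 0.0020; 0.0020 1.1859]  K=[0.4344 0.1057; -0.0030 0.5973]  nu=[-1.0187, 1.6651]  x^+=[0.8946, 1.0128]  P^+=[0.2024 0.0297; 0.0297 0.2790]
step 4: x^-=[1.0024, 1.2619]  P^-=[0.3414 0.0987; 0.0987 0.6836]  S=[0.7872 -0.0023; -0.0023 1.1667]  K=[0.4152 0.1029; -0.0032 0.5910]  nu=[-2.6231, 2.5379]  x^+=[0.1746, 2.7703]  P^+=[0.1935 0.0293; 0.0293 0.2761]
step 5: x^-=[0.4015, 3.1791]  P^-=[0.3319 0.0968; 0.0968 0.6796]  S=[0.7782 -0.0041; -0.0041 1.1624]  K=[0.4084 0.1018; -0.0035 0.5896]  nu=[-3.2646, -0.7632]  x^+=[-1.0095, 2.7406]  P^+=[0.1904 0.0291; 0.0291 0.2754]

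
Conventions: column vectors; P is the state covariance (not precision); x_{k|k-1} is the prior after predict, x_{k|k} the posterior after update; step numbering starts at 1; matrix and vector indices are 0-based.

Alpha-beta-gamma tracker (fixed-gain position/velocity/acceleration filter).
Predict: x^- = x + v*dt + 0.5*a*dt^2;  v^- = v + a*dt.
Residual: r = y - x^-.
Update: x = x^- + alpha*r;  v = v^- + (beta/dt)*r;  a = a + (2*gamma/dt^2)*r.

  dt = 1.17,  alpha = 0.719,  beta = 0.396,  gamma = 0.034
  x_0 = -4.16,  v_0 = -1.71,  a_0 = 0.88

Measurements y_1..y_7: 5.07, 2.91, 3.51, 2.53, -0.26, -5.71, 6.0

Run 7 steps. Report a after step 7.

step 1: x_pred=-5.5584  r=10.6284  x^+=2.0834  v^+=2.9169  a^+=1.4080
step 2: x_pred=6.4599  r=-3.5499  x^+=3.9075  v^+=3.3627  a^+=1.2316
step 3: x_pred=8.6849  r=-5.1749  x^+=4.9641  v^+=3.0522  a^+=0.9746
step 4: x_pred=9.2023  r=-6.6723  x^+=4.4049  v^+=1.9341  a^+=0.6431
step 5: x_pred=7.1080  r=-7.3680  x^+=1.8104  v^+=0.1928  a^+=0.2771
step 6: x_pred=2.2257  r=-7.9357  x^+=-3.4801  v^+=-2.1689  a^+=-0.1171
step 7: x_pred=-6.0978  r=12.0978  x^+=2.6005  v^+=1.7888  a^+=0.4839

a_post = 0.4839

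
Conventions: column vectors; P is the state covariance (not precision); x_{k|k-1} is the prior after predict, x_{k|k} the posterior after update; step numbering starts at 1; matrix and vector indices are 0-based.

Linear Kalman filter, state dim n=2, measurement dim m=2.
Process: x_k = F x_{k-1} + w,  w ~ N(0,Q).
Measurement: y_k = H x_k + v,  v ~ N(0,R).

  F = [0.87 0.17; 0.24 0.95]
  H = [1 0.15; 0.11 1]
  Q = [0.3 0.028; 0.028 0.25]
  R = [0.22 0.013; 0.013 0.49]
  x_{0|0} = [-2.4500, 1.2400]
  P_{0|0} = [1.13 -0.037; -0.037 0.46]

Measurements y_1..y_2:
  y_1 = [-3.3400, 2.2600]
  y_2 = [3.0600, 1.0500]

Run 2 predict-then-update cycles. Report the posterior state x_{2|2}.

x_post = [1.0501, 1.4371]

step 1: x^-=[-1.9207, 0.5900]  P^-=[1.1576 0.3061; 0.3061 0.7134]  S=[1.4855 0.5585; 0.5585 1.2847]  K=[0.8168 -0.0177; 0.0711 0.5506]  nu=[-1.5078, 1.8813]  x^+=[-3.1857, 1.5185]  P^+=[0.1822 -0.0181; -0.0181 0.2727]
step 2: x^-=[-2.5134, 0.6781]  P^-=[0.4404 0.0944; 0.0944 0.4983]  S=[0.7000 0.2321; 0.2321 1.0144]  K=[0.6523 -0.0085; 0.0815 0.4828]  nu=[5.4717, 0.6484]  x^+=[1.0501, 1.4371]  P^+=[0.1451 -0.0116; -0.0116 0.2389]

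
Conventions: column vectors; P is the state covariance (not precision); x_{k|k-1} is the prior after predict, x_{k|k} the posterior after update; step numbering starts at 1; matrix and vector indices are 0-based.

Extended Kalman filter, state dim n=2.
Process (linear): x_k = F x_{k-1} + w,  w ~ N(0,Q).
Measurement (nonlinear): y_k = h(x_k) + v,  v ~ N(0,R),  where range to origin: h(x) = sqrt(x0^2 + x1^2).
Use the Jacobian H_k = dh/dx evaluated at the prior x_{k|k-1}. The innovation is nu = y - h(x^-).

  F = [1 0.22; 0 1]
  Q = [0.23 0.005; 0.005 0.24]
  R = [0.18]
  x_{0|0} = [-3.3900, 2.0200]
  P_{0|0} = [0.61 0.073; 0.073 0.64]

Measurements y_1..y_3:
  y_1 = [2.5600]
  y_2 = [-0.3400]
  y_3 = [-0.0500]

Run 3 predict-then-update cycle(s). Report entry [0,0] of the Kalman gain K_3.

K[0,0] = 0.4720

step 1: x^-=[-2.9456, 2.0200]  P^-=[0.9031 0.2188; 0.2188 0.8800]  H_jac=[-0.8247 0.5656]  S=[0.8716]  K=[-0.7125; 0.3640]  nu=[-1.0117]  x^+=[-2.2247, 1.6518]  P^+=[0.4606 0.4448; 0.4448 0.7645]
step 2: x^-=[-1.8613, 1.6518]  P^-=[0.9233 0.6180; 0.6180 1.0045]  H_jac=[-0.7480 0.6637]  S=[0.5254]  K=[-0.5336; 0.3892]  nu=[-2.8286]  x^+=[-0.3520, 0.5510]  P^+=[0.7737 0.7272; 0.7272 0.9250]
step 3: x^-=[-0.2307, 0.5510]  P^-=[1.3684 0.9356; 0.9356 1.1650]  H_jac=[-0.3863 0.9224]  S=[0.7086]  K=[0.4720; 1.0064]  nu=[-0.6474]  x^+=[-0.5363, -0.1005]  P^+=[1.2106 0.5990; 0.5990 0.4473]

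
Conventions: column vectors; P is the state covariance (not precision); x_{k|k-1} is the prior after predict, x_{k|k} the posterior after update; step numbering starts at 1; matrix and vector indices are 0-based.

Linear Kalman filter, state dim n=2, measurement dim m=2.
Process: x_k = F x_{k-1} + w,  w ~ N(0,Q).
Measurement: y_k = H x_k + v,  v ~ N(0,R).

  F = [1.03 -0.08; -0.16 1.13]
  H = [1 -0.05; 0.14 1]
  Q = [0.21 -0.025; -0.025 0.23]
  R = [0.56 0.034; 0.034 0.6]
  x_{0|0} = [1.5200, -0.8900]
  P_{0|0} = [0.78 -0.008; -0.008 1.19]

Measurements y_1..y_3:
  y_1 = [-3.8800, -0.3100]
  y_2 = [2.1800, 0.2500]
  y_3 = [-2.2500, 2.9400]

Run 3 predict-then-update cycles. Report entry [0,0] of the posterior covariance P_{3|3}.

P_post[0,0] = 0.2655

step 1: x^-=[1.6368, -1.2489]  P^-=[1.0464 -0.2705; -0.2705 1.7724]  S=[1.6379 -0.1768; -0.1768 2.3171]  K=[0.6467 -0.0042; -0.1396 0.7379]  nu=[-5.5792, 0.7097]  x^+=[-1.9742, 0.0539]  P^+=[0.3605 -0.0310; -0.0310 0.4423]
step 2: x^-=[-2.0377, 0.3768]  P^-=[0.6003 -0.1609; -0.1609 0.8152]  S=[1.1785 -0.0824; -0.0824 1.3820]  K=[0.5145 -0.0249; -0.1315 0.5658]  nu=[4.2366, 0.1585]  x^+=[0.1381, -0.0907]  P^+=[0.2854 -0.0374; -0.0374 0.3402]
step 3: x^-=[0.1495, -0.1245]  P^-=[0.5211 -0.1468; -0.1468 0.6853]  S=[1.0975 -0.0731; -0.0731 1.2544]  K=[0.4795 -0.0309; -0.1302 0.5223]  nu=[-2.4057, 3.0436]  x^+=[-1.0981, 1.7784]  P^+=[0.2655 -0.0394; -0.0394 0.3145]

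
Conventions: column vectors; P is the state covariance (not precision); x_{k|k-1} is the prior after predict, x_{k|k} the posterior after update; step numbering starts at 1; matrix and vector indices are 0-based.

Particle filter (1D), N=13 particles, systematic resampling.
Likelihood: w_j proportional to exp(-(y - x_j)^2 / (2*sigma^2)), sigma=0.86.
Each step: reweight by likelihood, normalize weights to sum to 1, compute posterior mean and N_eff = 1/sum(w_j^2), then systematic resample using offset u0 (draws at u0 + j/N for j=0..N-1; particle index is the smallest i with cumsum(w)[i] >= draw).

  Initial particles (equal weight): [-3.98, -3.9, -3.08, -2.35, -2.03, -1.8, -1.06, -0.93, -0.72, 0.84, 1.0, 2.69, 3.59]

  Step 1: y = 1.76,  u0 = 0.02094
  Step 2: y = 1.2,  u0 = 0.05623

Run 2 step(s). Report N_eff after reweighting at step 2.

N_eff = 10.7070

step 1: w=[0.0000, 0.0000, 0.0000, 0.0000, 0.0000, 0.0001, 0.0024, 0.0039, 0.0081, 0.2923, 0.3506, 0.2887, 0.0538]  mean=1.5538  Neff=3.3932  idx=[9, 9, 9, 9, 10, 10, 10, 10, 10, 11, 11, 11, 11]
step 2: w=[0.0972, 0.0972, 0.0972, 0.0972, 0.1033, 0.1033, 0.1033, 0.1033, 0.1033, 0.0237, 0.0237, 0.0237, 0.0237]  mean=1.0977  Neff=10.7070  idx=[0, 1, 2, 2, 3, 4, 5, 5, 6, 7, 8, 8, 12]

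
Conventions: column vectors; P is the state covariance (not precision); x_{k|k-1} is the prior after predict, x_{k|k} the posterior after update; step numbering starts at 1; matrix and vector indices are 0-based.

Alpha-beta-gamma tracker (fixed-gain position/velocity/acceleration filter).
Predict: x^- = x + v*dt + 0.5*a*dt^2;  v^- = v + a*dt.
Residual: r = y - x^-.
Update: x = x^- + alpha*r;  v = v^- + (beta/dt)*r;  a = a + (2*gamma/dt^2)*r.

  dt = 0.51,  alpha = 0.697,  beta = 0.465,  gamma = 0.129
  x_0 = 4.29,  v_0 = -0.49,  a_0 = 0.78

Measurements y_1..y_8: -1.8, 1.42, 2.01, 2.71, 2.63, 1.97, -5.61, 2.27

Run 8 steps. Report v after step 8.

step 1: x_pred=4.1415  r=-5.9415  x^+=0.0003  v^+=-5.5095  a^+=-5.1136
step 2: x_pred=-3.4746  r=4.8946  x^+=-0.0631  v^+=-3.6547  a^+=-0.2585
step 3: x_pred=-1.9606  r=3.9706  x^+=0.8069  v^+=-0.1663  a^+=3.6800
step 4: x_pred=1.2007  r=1.5093  x^+=2.2527  v^+=3.0866  a^+=5.1771
step 5: x_pred=4.5001  r=-1.8701  x^+=3.1967  v^+=4.0218  a^+=3.3221
step 6: x_pred=5.6798  r=-3.7098  x^+=3.0941  v^+=2.3336  a^+=-0.3578
step 7: x_pred=4.2377  r=-9.8477  x^+=-2.6261  v^+=-6.8276  a^+=-10.1260
step 8: x_pred=-7.4251  r=9.6951  x^+=-0.6676  v^+=-3.1522  a^+=-0.5091

v_post = -3.1522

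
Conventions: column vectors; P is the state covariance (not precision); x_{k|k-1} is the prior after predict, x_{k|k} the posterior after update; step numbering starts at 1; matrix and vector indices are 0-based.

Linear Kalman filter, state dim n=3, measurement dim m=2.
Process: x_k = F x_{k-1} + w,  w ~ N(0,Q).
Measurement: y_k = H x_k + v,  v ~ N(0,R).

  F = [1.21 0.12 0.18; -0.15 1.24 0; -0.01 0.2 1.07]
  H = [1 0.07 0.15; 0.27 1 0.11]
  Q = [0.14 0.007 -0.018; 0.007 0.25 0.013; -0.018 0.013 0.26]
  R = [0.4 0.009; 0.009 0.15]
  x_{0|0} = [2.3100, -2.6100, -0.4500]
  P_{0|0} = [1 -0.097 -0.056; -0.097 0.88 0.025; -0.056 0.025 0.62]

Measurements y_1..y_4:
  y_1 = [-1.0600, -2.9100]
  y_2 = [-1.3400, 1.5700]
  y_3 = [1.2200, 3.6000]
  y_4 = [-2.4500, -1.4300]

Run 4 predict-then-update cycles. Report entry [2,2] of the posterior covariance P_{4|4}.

step 1: x^-=[2.4009, -3.5829, -1.0266]  P^-=[1.5854 -0.1803 0.0188; -0.1803 1.6617 0.2790; 0.0188 0.2790 1.0174]  S=[2.0027 0.4333; 0.4333 1.9047]  K=[0.7976 -0.0503; -0.2080 0.9103; 0.0530 0.1959]  nu=[-3.0561, 0.1376]  x^+=[-0.0436, -2.8220, -1.1615]  P^+=[0.3412 -0.0800 -0.1136; -0.0800 0.1609 -0.0417; -0.1136 -0.0417 0.9298]
step 2: x^-=[-0.6005, -3.4928, -1.8068]  P^-=[0.5975 -0.1558 -0.0122; -0.1558 0.5348 0.0196; -0.0122 0.0196 1.3158]  S=[1.0047 0.0720; 0.0720 0.6637]  K=[0.5862 -0.0573; -0.1696 0.7640; 0.1696 0.2243]  nu=[-0.2240, 5.4237]  x^+=[-1.0425, 0.6889, -0.6281]  P^+=[0.2550 -0.0598 -0.1123; -0.0598 0.1371 -0.0718; -0.1123 -0.0718 1.2480]
step 3: x^-=[-1.2919, 1.0106, -0.5239]  P^-=[0.4863 -0.1205 0.0512; -0.1205 0.4888 -0.0273; 0.0512 -0.0273 1.6663]  S=[0.9241 0.0826; 0.0826 0.6264]  K=[0.5293 -0.0436; -0.1645 0.7453; 0.3031 0.2311]  nu=[2.5197, 2.9958]  x^+=[-0.0887, 2.8291, 0.9323]  P^+=[0.2300 -0.0529 -0.0998; -0.0529 0.1361 -0.1047; -0.0998 -0.1047 1.5364]
step 4: x^-=[0.3999, 3.5214, 1.5642]  P^-=[0.4651 -0.1136 0.1194; -0.1136 0.4841 -0.0735; 0.1194 -0.0735 1.9820]  S=[0.9305 0.0918; 0.0918 0.6216]  K=[0.5141 -0.0355; -0.1707 0.7417; 0.4204 0.2223]  nu=[-3.3311, -5.2314]  x^+=[-1.1268, 0.2098, -0.9988]  P^+=[0.2218 -0.0511 -0.0859; -0.0511 0.1383 -0.1344; -0.0859 -0.1344 1.7697]

P_post[2,2] = 1.7697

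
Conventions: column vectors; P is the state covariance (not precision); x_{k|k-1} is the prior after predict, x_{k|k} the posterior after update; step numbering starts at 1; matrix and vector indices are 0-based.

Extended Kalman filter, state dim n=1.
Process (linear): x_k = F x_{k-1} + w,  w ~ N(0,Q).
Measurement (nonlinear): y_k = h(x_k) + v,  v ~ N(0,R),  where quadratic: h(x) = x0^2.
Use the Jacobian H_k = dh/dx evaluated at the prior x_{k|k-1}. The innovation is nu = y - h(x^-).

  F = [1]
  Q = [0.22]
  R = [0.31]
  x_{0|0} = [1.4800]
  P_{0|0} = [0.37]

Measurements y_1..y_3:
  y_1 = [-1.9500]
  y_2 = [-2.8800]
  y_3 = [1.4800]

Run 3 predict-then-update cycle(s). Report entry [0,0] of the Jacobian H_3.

step 1: x^-=[1.4800]  P^-=[0.5900]  H_jac=[2.9600]  S=[5.4793]  K=[0.3187]  nu=[-4.1404]  x^+=[0.1604]  P^+=[0.0334]
step 2: x^-=[0.1604]  P^-=[0.2534]  H_jac=[0.3207]  S=[0.3361]  K=[0.2418]  nu=[-2.9057]  x^+=[-0.5423]  P^+=[0.2337]
step 3: x^-=[-0.5423]  P^-=[0.4537]  H_jac=[-1.0845]  S=[0.8437]  K=[-0.5833]  nu=[1.1860]  x^+=[-1.2340]  P^+=[0.1667]

H_jac[0,0] = -1.0845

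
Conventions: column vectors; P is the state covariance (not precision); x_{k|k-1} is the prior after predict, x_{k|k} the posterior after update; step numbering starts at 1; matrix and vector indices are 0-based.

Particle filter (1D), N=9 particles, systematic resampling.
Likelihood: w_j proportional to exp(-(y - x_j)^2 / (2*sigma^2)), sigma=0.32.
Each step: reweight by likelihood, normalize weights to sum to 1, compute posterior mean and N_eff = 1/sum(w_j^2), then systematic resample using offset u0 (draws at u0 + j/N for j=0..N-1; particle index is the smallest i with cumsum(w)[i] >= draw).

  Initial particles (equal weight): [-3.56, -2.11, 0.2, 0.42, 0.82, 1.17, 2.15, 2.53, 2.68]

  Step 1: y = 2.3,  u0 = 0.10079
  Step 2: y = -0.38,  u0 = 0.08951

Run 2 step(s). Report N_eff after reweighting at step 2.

N_eff = 3.0003

step 1: w=[0.0000, 0.0000, 0.0000, 0.0000, 0.0000, 0.0009, 0.4140, 0.3569, 0.2283]  mean=2.4057  Neff=2.8505  idx=[6, 6, 6, 7, 7, 7, 7, 8, 8]
step 2: w=[0.3333, 0.3333, 0.3333, 0.0000, 0.0000, 0.0000, 0.0000, 0.0000, 0.0000]  mean=2.1500  Neff=3.0003  idx=[0, 0, 0, 1, 1, 1, 2, 2, 2]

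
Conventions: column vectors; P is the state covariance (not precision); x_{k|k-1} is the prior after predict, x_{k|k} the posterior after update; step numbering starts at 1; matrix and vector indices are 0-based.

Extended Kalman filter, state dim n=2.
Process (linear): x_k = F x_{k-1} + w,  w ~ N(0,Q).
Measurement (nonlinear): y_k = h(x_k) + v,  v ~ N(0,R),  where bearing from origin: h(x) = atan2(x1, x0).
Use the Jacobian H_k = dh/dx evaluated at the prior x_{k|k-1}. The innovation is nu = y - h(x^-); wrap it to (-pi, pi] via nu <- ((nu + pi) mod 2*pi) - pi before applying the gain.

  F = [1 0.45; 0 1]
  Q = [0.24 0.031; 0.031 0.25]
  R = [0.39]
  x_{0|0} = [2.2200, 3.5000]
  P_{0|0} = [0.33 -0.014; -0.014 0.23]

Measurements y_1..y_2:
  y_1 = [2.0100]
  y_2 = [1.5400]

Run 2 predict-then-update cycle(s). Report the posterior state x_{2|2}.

step 1: x^-=[3.7950, 3.5000]  P^-=[0.6040 0.1205; 0.1205 0.4800]  H_jac=[-0.1313 0.1424]  S=[0.4056]  K=[-0.1532; 0.1295]  nu=[1.2650]  x^+=[3.6012, 3.6638]  P^+=[0.5945 0.1285; 0.1285 0.4732]
step 2: x^-=[5.2499, 3.6638]  P^-=[1.0460 0.3725; 0.3725 0.7232]  H_jac=[-0.0894 0.1281]  S=[0.4017]  K=[-0.1140; 0.1477]  nu=[0.9307]  x^+=[5.1438, 3.8013]  P^+=[1.0407 0.3793; 0.3793 0.7144]

x_post = [5.1438, 3.8013]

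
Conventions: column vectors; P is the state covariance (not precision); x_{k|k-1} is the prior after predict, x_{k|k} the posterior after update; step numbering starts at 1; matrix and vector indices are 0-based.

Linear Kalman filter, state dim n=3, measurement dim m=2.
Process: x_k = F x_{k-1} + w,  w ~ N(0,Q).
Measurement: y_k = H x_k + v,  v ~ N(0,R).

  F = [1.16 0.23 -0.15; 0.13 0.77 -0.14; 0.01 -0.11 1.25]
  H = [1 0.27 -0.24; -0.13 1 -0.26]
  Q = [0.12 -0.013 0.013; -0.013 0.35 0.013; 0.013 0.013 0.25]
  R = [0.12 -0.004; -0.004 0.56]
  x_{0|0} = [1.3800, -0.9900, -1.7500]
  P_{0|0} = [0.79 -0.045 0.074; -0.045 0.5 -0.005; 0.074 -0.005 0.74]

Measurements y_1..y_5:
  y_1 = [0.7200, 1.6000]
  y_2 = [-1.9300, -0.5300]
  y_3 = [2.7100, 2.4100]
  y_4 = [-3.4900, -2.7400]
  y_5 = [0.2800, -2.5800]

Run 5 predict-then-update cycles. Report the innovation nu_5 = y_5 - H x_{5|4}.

step 1: x^-=[1.6356, -0.3379, -2.0648]  P^-=[1.1767 0.1560 -0.0179; 0.1560 0.6637 -0.1505; -0.0179 -0.1505 1.4157]  S=[1.5390 0.3118; 0.3118 1.3758]  K=[0.8318 -0.1830; 0.1475 0.4627; -0.1916 -0.3318]  nu=[-1.3199, 1.6137]  x^+=[0.2423, 0.2140, -2.3474]  P^+=[0.1607 -0.0280 0.2190; -0.0280 0.2931 0.1471; 0.2190 0.1471 1.1681]
step 2: x^-=[0.6825, 0.5249, -2.9553]  P^-=[0.2767 0.0003 0.1538; 0.0003 0.5041 -0.0367; 0.1538 -0.0367 2.0438]  S=[0.4822 0.2001; 0.2001 1.2364]  K=[0.5604 -0.1519; 0.1380 0.3931; -0.5589 -0.3852]  nu=[-3.4635, -1.7346]  x^+=[-0.9950, -0.6347, -0.3515]  P^+=[0.1308 -0.0031 0.2587; -0.0031 0.2822 0.2423; 0.2587 0.2423 1.6235]
step 3: x^-=[-1.2475, -0.5689, -0.3795]  P^-=[0.2390 0.0051 0.1517; 0.0051 0.4891 -0.0162; 0.1517 -0.0162 2.7301]  S=[0.4840 0.2426; 0.2426 1.2550]  K=[0.4957 -0.1479; 0.1049 0.3722; -0.8321 -0.4334]  nu=[4.0200, 2.7180]  x^+=[0.3430, 0.8645, -4.9025]  P^+=[0.1282 0.0081 0.2932; 0.0081 0.2909 0.3147; 0.2932 0.3147 1.9843]
step 4: x^-=[1.3322, 1.3966, -6.2198]  P^-=[0.2332 0.0072 0.1543; 0.0072 0.4866 -0.0038; 0.1543 -0.0038 3.2747]  S=[0.5076 0.2742; 0.2742 1.2825]  K=[0.4714 -0.1501; 0.0789 0.3626; -0.9922 -0.4704]  nu=[-6.6920, -5.5806]  x^+=[-0.9844, -1.1551, 3.0452]  P^+=[0.1303 0.0145 0.3211; 0.0145 0.2991 0.3635; 0.3211 0.3635 2.2353]
step 5: x^-=[-1.8644, -1.4437, 3.9238]  P^-=[0.2324 0.0078 0.1617; 0.0078 0.4862 0.0038; 0.1617 0.0038 3.6543]  S=[0.5245 0.2945; 0.2945 1.3041]  K=[0.4591 -0.1531; 0.0630 0.3571; -1.0828 -0.4973]  nu=[3.4759, -0.3585]  x^+=[-0.2138, -1.3526, 0.3382]  P^+=[0.1327 0.0185 0.3416; 0.0185 0.3046 0.3942; 0.3416 0.3942 2.3998]

innov = [3.4759, -0.3585]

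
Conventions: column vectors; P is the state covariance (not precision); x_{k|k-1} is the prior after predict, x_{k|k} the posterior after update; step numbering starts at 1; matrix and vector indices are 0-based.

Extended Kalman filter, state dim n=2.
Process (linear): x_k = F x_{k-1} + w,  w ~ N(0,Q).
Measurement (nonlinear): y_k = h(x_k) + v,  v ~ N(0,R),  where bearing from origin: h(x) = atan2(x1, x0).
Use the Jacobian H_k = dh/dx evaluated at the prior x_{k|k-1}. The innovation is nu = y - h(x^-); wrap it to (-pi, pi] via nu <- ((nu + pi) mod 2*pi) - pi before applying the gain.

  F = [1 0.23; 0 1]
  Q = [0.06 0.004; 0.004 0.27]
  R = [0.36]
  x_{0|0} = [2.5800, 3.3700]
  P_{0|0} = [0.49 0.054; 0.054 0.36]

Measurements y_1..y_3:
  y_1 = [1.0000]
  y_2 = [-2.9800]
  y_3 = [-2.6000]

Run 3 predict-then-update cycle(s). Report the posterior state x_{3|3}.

step 1: x^-=[3.3551, 3.3700]  P^-=[0.5939 0.1408; 0.1408 0.6300]  H_jac=[-0.1490 0.1484]  S=[0.3808]  K=[-0.1775; 0.1903]  nu=[0.2124]  x^+=[3.3174, 3.4104]  P^+=[0.5819 0.1537; 0.1537 0.6162]
step 2: x^-=[4.1018, 3.4104]  P^-=[0.7452 0.2994; 0.2994 0.8862]  H_jac=[-0.1199 0.1441]  S=[0.3788]  K=[-0.1218; 0.2425]  nu=[2.6096]  x^+=[3.7838, 4.0433]  P^+=[0.7395 0.3106; 0.3106 0.8639]
step 3: x^-=[4.7138, 4.0433]  P^-=[0.9881 0.5133; 0.5133 1.1339]  H_jac=[-0.1048 0.1222]  S=[0.3746]  K=[-0.1090; 0.2263]  nu=[2.9742]  x^+=[4.3895, 4.7163]  P^+=[0.9837 0.5225; 0.5225 1.1147]

x_post = [4.3895, 4.7163]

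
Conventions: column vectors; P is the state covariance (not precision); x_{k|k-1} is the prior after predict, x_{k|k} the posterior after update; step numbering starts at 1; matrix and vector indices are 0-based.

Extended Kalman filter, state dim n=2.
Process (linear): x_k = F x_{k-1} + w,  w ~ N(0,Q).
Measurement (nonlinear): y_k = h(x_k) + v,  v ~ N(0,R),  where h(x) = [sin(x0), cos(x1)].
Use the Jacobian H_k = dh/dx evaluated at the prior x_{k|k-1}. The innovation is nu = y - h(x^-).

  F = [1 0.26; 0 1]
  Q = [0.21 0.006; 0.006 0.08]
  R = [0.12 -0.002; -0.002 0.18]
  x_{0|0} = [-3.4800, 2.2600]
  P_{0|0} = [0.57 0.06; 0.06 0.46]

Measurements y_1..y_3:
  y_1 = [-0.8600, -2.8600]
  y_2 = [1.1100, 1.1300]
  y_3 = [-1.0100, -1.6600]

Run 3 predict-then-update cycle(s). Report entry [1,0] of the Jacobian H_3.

step 1: x^-=[-2.8924, 2.2600]  P^-=[0.8423 0.1856; 0.1856 0.5400]  H_jac=[-0.9691 0.0000; 0.0000 -0.7718]  S=[0.9111 0.1368; 0.1368 0.5016]  K=[-0.8895 -0.0429; -0.0758 -0.8101]  nu=[-0.6134, -2.2241]  x^+=[-2.2513, 4.1083]  P^+=[0.1101 0.0077; 0.0077 0.1888]
step 2: x^-=[-1.1831, 4.1083]  P^-=[0.3368 0.0628; 0.0628 0.2688]  H_jac=[0.3780 0.0000; 0.0000 0.8230]  S=[0.1681 0.0175; 0.0175 0.3620]  K=[0.7462 0.1066; 0.0778 0.6072]  nu=[2.0358, 1.6980]  x^+=[0.5169, 5.2978]  P^+=[0.2363 0.0215; 0.0215 0.1326]
step 3: x^-=[1.8944, 5.2978]  P^-=[0.4665 0.0620; 0.0620 0.2126]  H_jac=[-0.3179 0.0000; 0.0000 0.8335]  S=[0.1672 -0.0184; -0.0184 0.3277]  K=[-0.8753 0.1084; -0.0586 0.5375]  nu=[-1.9581, -2.2125]  x^+=[3.3684, 4.2235]  P^+=[0.3310 0.0255; 0.0255 0.1162]

H_jac[1,0] = 0.0000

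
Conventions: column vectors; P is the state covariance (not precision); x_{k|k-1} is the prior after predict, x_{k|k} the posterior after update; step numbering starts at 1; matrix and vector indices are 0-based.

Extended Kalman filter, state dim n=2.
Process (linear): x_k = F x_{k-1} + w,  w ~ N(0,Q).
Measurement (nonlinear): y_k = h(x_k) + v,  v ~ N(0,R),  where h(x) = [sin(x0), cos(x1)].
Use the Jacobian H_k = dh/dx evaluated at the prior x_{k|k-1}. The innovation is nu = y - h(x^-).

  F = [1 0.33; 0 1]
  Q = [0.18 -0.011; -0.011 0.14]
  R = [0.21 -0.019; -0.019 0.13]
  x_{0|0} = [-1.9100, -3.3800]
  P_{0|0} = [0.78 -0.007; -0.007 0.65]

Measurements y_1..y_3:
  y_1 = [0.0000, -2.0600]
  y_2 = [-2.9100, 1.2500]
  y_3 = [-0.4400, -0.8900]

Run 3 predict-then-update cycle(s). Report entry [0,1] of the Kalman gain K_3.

step 1: x^-=[-3.0254, -3.3800]  P^-=[1.0262 0.1965; 0.1965 0.7900]  H_jac=[-0.9933 0.0000; 0.0000 -0.2362]  S=[1.2224 0.0271; 0.0271 0.1741]  K=[-0.8308 -0.1373; -0.1364 -1.0506]  nu=[0.1159, -1.0883]  x^+=[-2.9723, -2.2524]  P^+=[0.1730 0.0087; 0.0087 0.5674]
step 2: x^-=[-3.7156, -2.2524]  P^-=[0.4206 0.1850; 0.1850 0.7074]  H_jac=[-0.8397 0.0000; 0.0000 0.7765]  S=[0.5066 -0.1396; -0.1396 0.5566]  K=[-0.6726 0.0894; -0.0372 0.9776]  nu=[-3.4530, 1.8801]  x^+=[-1.2253, -0.2860]  P^+=[0.1702 0.0314; 0.0314 0.1646]
step 3: x^-=[-1.3197, -0.2860]  P^-=[0.3889 0.0747; 0.0747 0.3046]  H_jac=[0.2485 0.0000; 0.0000 0.2822]  S=[0.2340 -0.0138; -0.0138 0.1542]  K=[0.4232 0.1744; 0.1127 0.5672]  nu=[0.5286, -1.8494]  x^+=[-1.4185, -1.2754]  P^+=[0.3443 0.0519; 0.0519 0.2537]

K[0,1] = 0.1744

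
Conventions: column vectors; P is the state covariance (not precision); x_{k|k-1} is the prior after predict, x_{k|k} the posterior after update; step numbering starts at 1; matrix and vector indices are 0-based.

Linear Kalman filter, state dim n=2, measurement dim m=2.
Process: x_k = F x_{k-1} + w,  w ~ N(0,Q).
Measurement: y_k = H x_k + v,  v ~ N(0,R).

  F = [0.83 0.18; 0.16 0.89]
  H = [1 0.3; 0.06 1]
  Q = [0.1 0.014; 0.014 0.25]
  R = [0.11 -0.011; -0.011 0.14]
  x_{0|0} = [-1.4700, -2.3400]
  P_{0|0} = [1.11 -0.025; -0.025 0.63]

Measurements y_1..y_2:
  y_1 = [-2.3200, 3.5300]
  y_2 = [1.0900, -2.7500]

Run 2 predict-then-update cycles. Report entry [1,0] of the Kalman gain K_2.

step 1: x^-=[-1.6413, -2.3178]  P^-=[0.8776 0.2431; 0.2431 0.7703]  S=[1.2028 0.5203; 0.5203 0.9427]  K=[0.8598 -0.1607; 0.0448 0.8079]  nu=[0.0166, 5.9463]  x^+=[-2.5828, 2.4871]  P^+=[0.1079 -0.0384; -0.0384 0.1149]
step 2: x^-=[-1.6961, 1.8003]  P^-=[0.1666 0.0172; 0.0172 0.3328]  S=[0.3169 0.1164; 0.1164 0.4755]  K=[0.5724 -0.0828; 0.1226 0.6721]  nu=[2.2460, -4.4485]  x^+=[-0.0419, -0.9142]  P^+=[0.0705 -0.0221; -0.0221 0.0941]

K[1,0] = 0.1226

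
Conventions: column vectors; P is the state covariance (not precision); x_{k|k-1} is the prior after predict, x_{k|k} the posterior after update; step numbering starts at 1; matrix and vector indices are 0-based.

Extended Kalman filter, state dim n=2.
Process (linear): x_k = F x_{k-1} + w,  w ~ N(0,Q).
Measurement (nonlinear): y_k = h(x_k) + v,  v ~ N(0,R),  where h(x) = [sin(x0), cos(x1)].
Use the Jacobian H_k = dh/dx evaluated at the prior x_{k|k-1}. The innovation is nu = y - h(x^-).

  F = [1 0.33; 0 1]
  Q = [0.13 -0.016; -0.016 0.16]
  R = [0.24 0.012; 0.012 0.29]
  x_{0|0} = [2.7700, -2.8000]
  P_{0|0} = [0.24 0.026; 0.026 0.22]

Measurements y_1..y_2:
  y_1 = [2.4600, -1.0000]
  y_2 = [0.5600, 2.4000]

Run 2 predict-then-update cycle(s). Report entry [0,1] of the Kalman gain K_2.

step 1: x^-=[1.8460, -2.8000]  P^-=[0.4111 0.0826; 0.0826 0.3800]  H_jac=[-0.2717 0.0000; 0.0000 0.3350]  S=[0.2704 0.0045; 0.0045 0.3326]  K=[-0.4147 0.0888; -0.0894 0.3839]  nu=[1.4976, -0.0578]  x^+=[1.2198, -2.9560]  P^+=[0.3623 0.0620; 0.0620 0.3291]
step 2: x^-=[0.2443, -2.9560]  P^-=[0.5691 0.1546; 0.1546 0.4891]  H_jac=[0.9703 0.0000; 0.0000 0.1845]  S=[0.7758 0.0397; 0.0397 0.3066]  K=[0.7117 0.0009; 0.1795 0.2710]  nu=[0.3181, 3.3828]  x^+=[0.4739, -1.9821]  P^+=[0.1761 0.0478; 0.0478 0.4377]

K[0,1] = 0.0009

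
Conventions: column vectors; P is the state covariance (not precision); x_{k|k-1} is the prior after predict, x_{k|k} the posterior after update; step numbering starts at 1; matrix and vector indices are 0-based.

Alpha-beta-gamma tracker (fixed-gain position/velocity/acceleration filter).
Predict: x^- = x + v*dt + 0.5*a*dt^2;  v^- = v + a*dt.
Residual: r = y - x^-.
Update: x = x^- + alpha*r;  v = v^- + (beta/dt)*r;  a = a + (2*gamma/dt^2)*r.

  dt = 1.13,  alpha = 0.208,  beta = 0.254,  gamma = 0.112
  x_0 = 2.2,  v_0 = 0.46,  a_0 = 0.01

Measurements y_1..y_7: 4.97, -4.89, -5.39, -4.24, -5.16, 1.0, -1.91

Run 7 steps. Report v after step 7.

v_post = 3.9918

step 1: x_pred=2.7262  r=2.2438  x^+=3.1929  v^+=0.9757  a^+=0.4036
step 2: x_pred=4.5531  r=-9.4431  x^+=2.5889  v^+=-0.6909  a^+=-1.2529
step 3: x_pred=1.0083  r=-6.3983  x^+=-0.3225  v^+=-3.5449  a^+=-2.3754
step 4: x_pred=-5.8448  r=1.6048  x^+=-5.5110  v^+=-5.8683  a^+=-2.0938
step 5: x_pred=-13.4790  r=8.3190  x^+=-11.7486  v^+=-6.3644  a^+=-0.6345
step 6: x_pred=-19.3455  r=20.3455  x^+=-15.1136  v^+=-2.5081  a^+=2.9346
step 7: x_pred=-16.0742  r=14.1642  x^+=-13.1281  v^+=3.9918  a^+=5.4194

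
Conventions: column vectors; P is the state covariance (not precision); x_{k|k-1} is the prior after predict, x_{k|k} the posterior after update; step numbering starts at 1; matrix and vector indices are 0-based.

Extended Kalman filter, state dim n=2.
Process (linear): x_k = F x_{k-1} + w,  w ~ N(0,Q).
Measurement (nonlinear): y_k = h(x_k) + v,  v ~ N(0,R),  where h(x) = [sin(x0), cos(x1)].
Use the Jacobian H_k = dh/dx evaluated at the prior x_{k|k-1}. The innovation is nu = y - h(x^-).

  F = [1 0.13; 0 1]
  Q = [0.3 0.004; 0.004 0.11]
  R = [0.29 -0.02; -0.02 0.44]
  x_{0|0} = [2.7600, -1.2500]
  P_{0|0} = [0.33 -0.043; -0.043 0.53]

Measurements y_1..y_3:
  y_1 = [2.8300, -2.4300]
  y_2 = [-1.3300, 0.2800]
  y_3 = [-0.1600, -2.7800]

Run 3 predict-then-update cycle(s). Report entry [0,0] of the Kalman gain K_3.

step 1: x^-=[2.5975, -1.2500]  P^-=[0.6278 0.0299; 0.0299 0.6400]  H_jac=[-0.8556 0.0000; 0.0000 0.9490]  S=[0.7496 -0.0443; -0.0443 1.0164]  K=[-0.7168 -0.0033; 0.0012 0.5976]  nu=[2.3124, -2.7453]  x^+=[0.9491, -2.8880]  P^+=[0.2429 0.0136; 0.0136 0.2771]
step 2: x^-=[0.5737, -2.8880]  P^-=[0.5511 0.0536; 0.0536 0.3871]  H_jac=[0.8399 0.0000; 0.0000 0.2509]  S=[0.6788 -0.0087; -0.0087 0.4644]  K=[0.6825 0.0418; 0.0690 0.2104]  nu=[-1.8727, 1.2480]  x^+=[-0.6523, -2.7546]  P^+=[0.2346 0.0188; 0.0188 0.3635]
step 3: x^-=[-1.0104, -2.7546]  P^-=[0.5457 0.0701; 0.0701 0.4735]  H_jac=[0.5316 0.0000; 0.0000 0.3774]  S=[0.4442 -0.0059; -0.0059 0.5075]  K=[0.6538 0.0598; 0.0886 0.3532]  nu=[0.6870, -1.8540]  x^+=[-0.6720, -3.3486]  P^+=[0.3544 0.0350; 0.0350 0.4071]

K[0,0] = 0.6538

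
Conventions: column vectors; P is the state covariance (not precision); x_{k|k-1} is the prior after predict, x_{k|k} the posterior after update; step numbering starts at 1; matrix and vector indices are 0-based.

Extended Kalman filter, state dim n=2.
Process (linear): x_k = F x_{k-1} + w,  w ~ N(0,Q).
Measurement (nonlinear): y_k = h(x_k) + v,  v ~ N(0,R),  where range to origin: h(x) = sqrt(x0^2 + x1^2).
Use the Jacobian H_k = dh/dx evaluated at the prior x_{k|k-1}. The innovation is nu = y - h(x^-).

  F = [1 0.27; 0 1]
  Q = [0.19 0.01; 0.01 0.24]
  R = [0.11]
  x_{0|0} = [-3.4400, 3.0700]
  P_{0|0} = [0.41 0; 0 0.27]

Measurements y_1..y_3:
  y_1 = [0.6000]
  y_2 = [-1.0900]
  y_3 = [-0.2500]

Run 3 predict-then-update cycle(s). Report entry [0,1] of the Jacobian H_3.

H_jac[0,1] = -0.5976

step 1: x^-=[-2.6111, 3.0700]  P^-=[0.6197 0.0829; 0.0829 0.5100]  H_jac=[-0.6479 0.7617]  S=[0.5842]  K=[-0.5791; 0.5730]  nu=[-3.4302]  x^+=[-0.6246, 1.1043]  P^+=[0.4237 0.2768; 0.2768 0.3182]
step 2: x^-=[-0.3264, 1.1043]  P^-=[0.7864 0.3727; 0.3727 0.5582]  H_jac=[-0.2835 0.9590]  S=[0.4839]  K=[0.2779; 0.8879]  nu=[-2.2416]  x^+=[-0.9494, -0.8859]  P^+=[0.7490 0.2533; 0.2533 0.1767]
step 3: x^-=[-1.1886, -0.8859]  P^-=[1.0887 0.3110; 0.3110 0.4167]  H_jac=[-0.8018 -0.5976]  S=[1.2567]  K=[-0.8425; -0.3966]  nu=[-1.7324]  x^+=[0.2709, -0.1989]  P^+=[0.1967 -0.1089; -0.1089 0.2191]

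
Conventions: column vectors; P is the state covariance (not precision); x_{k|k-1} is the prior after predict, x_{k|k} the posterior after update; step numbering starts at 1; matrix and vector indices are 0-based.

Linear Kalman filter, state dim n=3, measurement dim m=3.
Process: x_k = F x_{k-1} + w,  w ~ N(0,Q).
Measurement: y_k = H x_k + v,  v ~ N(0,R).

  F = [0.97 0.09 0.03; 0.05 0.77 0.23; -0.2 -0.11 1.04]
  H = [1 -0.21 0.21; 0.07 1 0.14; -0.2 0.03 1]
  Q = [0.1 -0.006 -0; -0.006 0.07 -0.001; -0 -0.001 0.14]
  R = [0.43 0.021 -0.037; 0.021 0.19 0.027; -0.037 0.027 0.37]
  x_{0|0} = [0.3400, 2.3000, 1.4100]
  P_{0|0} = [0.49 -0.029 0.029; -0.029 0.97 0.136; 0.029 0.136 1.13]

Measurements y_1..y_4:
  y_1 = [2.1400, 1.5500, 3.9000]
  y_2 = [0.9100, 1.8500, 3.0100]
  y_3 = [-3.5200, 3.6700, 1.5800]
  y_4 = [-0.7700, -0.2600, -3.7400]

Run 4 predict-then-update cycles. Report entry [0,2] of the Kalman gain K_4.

K[0,2] = -0.1133

step 1: x^-=[0.5791, 2.1123, 1.1454]  P^-=[0.5673 0.0835 -0.0244; 0.0835 0.7527 0.2925; -0.0244 0.2925 1.3491]  S=[1.0189 0.0736 0.0511; 0.0736 1.0650 0.5067; 0.0511 0.5067 1.7688]  K=[0.5312 0.1383 -0.1315; -0.0666 0.7805 -0.0530; 0.1503 0.0874 0.7411]  nu=[1.7639, -0.7632, 2.8071]  x^+=[1.0413, 1.2504, 3.4240]  P^+=[0.2436 0.0191 -0.0164; 0.0191 0.1436 0.0035; -0.0164 0.0035 0.2676]
step 2: x^-=[1.2253, 1.8024, 3.2151]  P^-=[0.3330 0.0285 -0.0589; 0.0285 0.1722 0.0479; -0.0589 0.0479 0.4478]  S=[0.7495 0.0489 -0.0748; 0.0489 0.3889 0.1302; -0.0748 0.1302 0.8574]  K=[0.4005 0.1038 -0.1262; -0.0298 0.4756 -0.0195; 0.0809 0.0856 0.5318]  nu=[-0.6120, -0.4883, -0.0141]  x^+=[0.9313, 1.5887, 3.1163]  P^+=[0.1867 0.0147 -0.0218; 0.0147 0.0872 0.0070; -0.0218 0.0070 0.1915]
step 3: x^-=[1.1398, 1.9866, 2.8799]  P^-=[0.2779 0.0169 -0.0542; 0.0169 0.1354 0.0385; -0.0542 0.0385 0.3638]  S=[0.6967 0.0379 -0.0756; 0.0379 0.3460 0.1112; -0.0756 0.1112 0.7688]  K=[0.3602 0.0817 -0.1185; -0.0290 0.4175 -0.0122; 0.0681 0.0849 0.4832]  nu=[-4.8474, 1.2004, -1.1315]  x^+=[-0.3740, 2.6423, 2.1051]  P^+=[0.1679 0.0112 -0.0217; 0.0112 0.0765 0.0078; -0.0217 0.0078 0.1740]
step 4: x^-=[-0.0618, 2.5000, 1.9735]  P^-=[0.2595 0.0125 -0.0504; 0.0125 0.1281 0.0366; -0.0504 0.0366 0.3436]  S=[0.6806 0.0335 -0.0724; 0.0335 0.3371 0.1074; -0.0724 0.1074 0.7463]  K=[0.3462 0.0718 -0.1133; -0.0309 0.4042 -0.0104; 0.0665 0.0844 0.4697]  nu=[-0.5976, -3.0320, -5.8009]  x^+=[0.1710, 1.3533, -1.0465]  P^+=[0.1610 0.0095 -0.0209; 0.0095 0.0741 0.0079; -0.0209 0.0079 0.1692]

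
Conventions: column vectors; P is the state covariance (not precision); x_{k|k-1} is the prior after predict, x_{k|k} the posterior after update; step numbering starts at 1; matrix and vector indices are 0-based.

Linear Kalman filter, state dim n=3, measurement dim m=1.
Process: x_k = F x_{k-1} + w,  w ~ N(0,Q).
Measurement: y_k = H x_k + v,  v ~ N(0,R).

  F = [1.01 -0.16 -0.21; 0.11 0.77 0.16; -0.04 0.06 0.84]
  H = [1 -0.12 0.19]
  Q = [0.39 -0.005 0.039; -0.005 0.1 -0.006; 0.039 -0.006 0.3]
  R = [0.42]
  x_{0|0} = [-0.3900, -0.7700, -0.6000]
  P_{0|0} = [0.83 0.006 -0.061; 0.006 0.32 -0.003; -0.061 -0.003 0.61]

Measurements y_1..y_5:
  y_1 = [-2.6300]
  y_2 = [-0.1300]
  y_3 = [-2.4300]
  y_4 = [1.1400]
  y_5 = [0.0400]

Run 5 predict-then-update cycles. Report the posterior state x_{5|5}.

step 1: x^-=[-0.1447, -0.7318, -0.5346]  P^-=[1.2955 0.0240 -0.1566; 0.0240 0.3135 0.0798; -0.1566 0.0798 0.7367]  S=[1.6777]  K=[0.7527; 0.0009; -0.0156]  nu=[-2.4715]  x^+=[-2.0051, -0.7340, -0.4960]  P^+=[0.3449 0.0228 -0.1369; 0.0228 0.3135 0.0798; -0.1369 0.0798 0.7363]
step 2: x^-=[-1.8036, -0.8651, -0.3804]  P^-=[0.8384 -0.0466 -0.2353; -0.0466 0.3276 0.1460; -0.2353 0.1460 0.8383]  S=[1.2085]  K=[0.6614; -0.0481; -0.0774]  nu=[1.6421]  x^+=[-0.7176, -0.9441, -0.5075]  P^+=[0.3098 -0.0081 -0.1734; -0.0081 0.3248 0.1415; -0.1734 0.1415 0.8311]
step 3: x^-=[-0.4671, -0.8871, -0.4543]  P^-=[0.8367 -0.0952 -0.2932; -0.0952 0.3450 0.1975; -0.2932 0.1975 0.9140]  S=[1.1971]  K=[0.6619; -0.0828; -0.1196]  nu=[-1.9831]  x^+=[-1.7797, -0.7230, -0.2170]  P^+=[0.3122 -0.0296 -0.1984; -0.0296 0.3368 0.1856; -0.1984 0.1856 0.8969]
step 4: x^-=[-1.6363, -0.7872, -0.1545]  P^-=[0.8628 -0.1267 -0.3343; -0.1267 0.3601 0.2342; -0.3343 0.2342 0.9667]  S=[1.2156]  K=[0.6700; -0.1032; -0.1470]  nu=[2.7112]  x^+=[0.1803, -1.0669, -0.5531]  P^+=[0.3171 -0.0427 -0.2145; -0.0427 0.3472 0.2158; -0.2145 0.2158 0.9405]
step 5: x^-=[0.4690, -0.8902, -0.5358]  P^-=[0.8831 -0.1467 -0.3614; -0.1467 0.3722 0.2593; -0.3614 0.2593 1.0017]  S=[1.2307]  K=[0.6761; -0.1155; -0.1643]  nu=[-0.4340]  x^+=[0.1756, -0.8401, -0.4645]  P^+=[0.3206 -0.0506 -0.2247; -0.0506 0.3558 0.2359; -0.2247 0.2359 0.9685]

x_post = [0.1756, -0.8401, -0.4645]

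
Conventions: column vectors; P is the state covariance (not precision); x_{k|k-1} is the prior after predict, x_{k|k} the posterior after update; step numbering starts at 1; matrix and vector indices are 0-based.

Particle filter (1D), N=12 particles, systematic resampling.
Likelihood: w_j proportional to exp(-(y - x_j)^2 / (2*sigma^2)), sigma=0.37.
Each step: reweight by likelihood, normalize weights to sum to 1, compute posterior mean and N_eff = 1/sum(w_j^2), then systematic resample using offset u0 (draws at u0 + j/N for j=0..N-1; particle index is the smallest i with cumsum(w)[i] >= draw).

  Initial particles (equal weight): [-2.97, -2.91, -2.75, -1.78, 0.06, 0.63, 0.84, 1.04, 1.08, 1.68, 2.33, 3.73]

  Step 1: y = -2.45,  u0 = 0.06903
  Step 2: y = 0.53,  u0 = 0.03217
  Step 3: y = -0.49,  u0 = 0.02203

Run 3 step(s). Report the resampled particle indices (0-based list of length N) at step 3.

step 1: w=[0.2131, 0.2641, 0.4118, 0.1110, 0.0000, 0.0000, 0.0000, 0.0000, 0.0000, 0.0000, 0.0000, 0.0000]  mean=-2.7314  Neff=3.3664  idx=[0, 0, 1, 1, 1, 2, 2, 2, 2, 2, 3, 3]
step 2: w=[0.0000, 0.0000, 0.0000, 0.0000, 0.0000, 0.0000, 0.0000, 0.0000, 0.0000, 0.0000, 0.5000, 0.5000]  mean=-1.7800  Neff=2.0000  idx=[10, 10, 10, 10, 10, 10, 11, 11, 11, 11, 11, 11]
step 3: w=[0.0833, 0.0833, 0.0833, 0.0833, 0.0833, 0.0833, 0.0833, 0.0833, 0.0833, 0.0833, 0.0833, 0.0833]  mean=-1.7800  Neff=12.0000  idx=[0, 1, 2, 3, 4, 5, 6, 7, 8, 9, 10, 11]

resampled_idx = [0, 1, 2, 3, 4, 5, 6, 7, 8, 9, 10, 11]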